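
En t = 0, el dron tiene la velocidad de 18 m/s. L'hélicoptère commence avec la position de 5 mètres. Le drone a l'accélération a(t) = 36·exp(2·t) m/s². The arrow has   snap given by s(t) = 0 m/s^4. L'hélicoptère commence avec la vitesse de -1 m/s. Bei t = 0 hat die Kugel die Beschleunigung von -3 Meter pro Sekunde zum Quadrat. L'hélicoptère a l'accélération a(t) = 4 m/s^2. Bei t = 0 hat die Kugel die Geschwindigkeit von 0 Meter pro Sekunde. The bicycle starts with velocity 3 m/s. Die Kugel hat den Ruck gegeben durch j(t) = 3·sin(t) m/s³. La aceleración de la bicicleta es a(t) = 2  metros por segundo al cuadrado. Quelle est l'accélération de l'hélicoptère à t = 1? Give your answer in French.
En utilisant a(t) = 4 et en substituant t = 1, nous trouvons a = 4.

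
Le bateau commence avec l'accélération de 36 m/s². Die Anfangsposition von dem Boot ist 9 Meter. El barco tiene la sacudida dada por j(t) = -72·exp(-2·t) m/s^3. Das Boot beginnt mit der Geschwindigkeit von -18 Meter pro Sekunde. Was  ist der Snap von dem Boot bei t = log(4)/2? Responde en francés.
Pour résoudre ceci, nous devons prendre 1 dérivée de notre équation du jerk j(t) = -72·exp(-2·t). En dérivant le jerk, nous obtenons le snap: s(t) = 144·exp(-2·t). De l'équation du snap s(t) = 144·exp(-2·t), nous substituons t = log(4)/2 pour obtenir s = 36.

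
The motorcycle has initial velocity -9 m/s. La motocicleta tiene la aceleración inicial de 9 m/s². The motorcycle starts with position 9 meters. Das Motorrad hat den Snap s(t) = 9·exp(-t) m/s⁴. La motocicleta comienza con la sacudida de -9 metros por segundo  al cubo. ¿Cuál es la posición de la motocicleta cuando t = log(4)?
Partiendo del snap s(t) = 9·exp(-t), tomamos 4 integrales. Tomando ∫s(t)dt y aplicando j(0) = -9, encontramos j(t) = -9·exp(-t). La antiderivada de la sacudida, con a(0) = 9, da la aceleración: a(t) = 9·exp(-t). Tomando ∫a(t)dt y aplicando v(0) = -9, encontramos v(t) = -9·exp(-t). La antiderivada de la velocidad es la posición. Usando x(0) = 9, obtenemos x(t) = 9·exp(-t). Usando x(t) = 9·exp(-t) y sustituyendo t = log(4), encontramos x = 9/4.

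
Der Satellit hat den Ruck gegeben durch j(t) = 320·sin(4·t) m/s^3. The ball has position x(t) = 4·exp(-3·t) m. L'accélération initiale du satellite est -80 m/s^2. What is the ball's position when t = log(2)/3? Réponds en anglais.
From the given position equation x(t) = 4·exp(-3·t), we substitute t = log(2)/3 to get x = 2.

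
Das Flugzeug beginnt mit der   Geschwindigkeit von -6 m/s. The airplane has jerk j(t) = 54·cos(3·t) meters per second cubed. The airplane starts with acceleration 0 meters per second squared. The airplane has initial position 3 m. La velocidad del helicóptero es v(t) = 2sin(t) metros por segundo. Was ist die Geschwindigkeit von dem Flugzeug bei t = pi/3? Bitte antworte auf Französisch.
Nous devons trouver l'intégrale de notre équation du jerk j(t) = 54·cos(3·t) 2 fois. La primitive du jerk, avec a(0) = 0, donne l'accélération: a(t) = 18·sin(3·t). En prenant ∫a(t)dt et en appliquant v(0) = -6, nous trouvons v(t) = -6·cos(3·t). En utilisant v(t) = -6·cos(3·t) et en substituant t = pi/3, nous trouvons v = 6.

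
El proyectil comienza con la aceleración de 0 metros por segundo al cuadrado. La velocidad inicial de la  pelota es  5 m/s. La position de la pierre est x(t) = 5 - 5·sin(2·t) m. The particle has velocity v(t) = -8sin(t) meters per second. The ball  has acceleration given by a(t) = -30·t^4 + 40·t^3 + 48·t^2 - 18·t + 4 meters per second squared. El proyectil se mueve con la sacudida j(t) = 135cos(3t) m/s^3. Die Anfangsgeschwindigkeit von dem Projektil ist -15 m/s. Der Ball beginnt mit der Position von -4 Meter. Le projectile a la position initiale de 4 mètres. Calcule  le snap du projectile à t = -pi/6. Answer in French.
Pour résoudre ceci, nous devons prendre 1 dérivée de notre équation du jerk j(t) = 135·cos(3·t). La dérivée du jerk donne le snap: s(t) = -405·sin(3·t). Nous avons le snap s(t) = -405·sin(3·t). En substituant t = -pi/6: s(-pi/6) = 405.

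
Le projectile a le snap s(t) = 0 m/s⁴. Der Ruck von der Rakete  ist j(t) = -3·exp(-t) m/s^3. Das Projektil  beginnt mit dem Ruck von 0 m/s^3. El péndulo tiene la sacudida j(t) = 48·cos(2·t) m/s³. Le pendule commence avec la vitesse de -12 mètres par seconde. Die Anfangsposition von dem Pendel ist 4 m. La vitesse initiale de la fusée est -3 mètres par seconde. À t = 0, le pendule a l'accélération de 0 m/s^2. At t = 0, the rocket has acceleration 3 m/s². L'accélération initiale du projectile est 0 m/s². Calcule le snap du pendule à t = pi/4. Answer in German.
Ausgehend von dem Ruck j(t) = 48·cos(2·t), nehmen wir 1 Ableitung. Durch Ableiten von dem Ruck erhalten wir den Snap: s(t) = -96·sin(2·t). Mit s(t) = -96·sin(2·t) und Einsetzen von t = pi/4, finden wir s = -96.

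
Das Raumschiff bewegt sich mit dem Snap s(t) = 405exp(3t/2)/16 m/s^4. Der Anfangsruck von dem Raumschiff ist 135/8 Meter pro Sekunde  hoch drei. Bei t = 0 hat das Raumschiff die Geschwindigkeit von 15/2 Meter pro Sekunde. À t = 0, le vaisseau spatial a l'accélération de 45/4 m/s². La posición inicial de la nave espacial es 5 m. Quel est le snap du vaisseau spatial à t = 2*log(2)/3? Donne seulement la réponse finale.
s(2*log(2)/3) = 405/8.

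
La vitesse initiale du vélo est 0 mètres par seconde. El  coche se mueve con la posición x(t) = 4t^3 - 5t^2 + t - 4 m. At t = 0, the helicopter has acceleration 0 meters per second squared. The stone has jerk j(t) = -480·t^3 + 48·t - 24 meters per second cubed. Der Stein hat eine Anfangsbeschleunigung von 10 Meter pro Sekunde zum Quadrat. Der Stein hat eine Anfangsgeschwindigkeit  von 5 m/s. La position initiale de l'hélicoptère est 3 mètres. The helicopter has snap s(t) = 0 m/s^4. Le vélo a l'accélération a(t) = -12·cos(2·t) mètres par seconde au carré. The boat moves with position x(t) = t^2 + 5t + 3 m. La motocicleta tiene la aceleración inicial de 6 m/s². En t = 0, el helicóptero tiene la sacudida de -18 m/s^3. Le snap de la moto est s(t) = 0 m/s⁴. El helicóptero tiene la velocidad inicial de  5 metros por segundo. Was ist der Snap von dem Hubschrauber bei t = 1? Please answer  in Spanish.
De la ecuación del snap s(t) = 0, sustituimos t = 1 para obtener s = 0.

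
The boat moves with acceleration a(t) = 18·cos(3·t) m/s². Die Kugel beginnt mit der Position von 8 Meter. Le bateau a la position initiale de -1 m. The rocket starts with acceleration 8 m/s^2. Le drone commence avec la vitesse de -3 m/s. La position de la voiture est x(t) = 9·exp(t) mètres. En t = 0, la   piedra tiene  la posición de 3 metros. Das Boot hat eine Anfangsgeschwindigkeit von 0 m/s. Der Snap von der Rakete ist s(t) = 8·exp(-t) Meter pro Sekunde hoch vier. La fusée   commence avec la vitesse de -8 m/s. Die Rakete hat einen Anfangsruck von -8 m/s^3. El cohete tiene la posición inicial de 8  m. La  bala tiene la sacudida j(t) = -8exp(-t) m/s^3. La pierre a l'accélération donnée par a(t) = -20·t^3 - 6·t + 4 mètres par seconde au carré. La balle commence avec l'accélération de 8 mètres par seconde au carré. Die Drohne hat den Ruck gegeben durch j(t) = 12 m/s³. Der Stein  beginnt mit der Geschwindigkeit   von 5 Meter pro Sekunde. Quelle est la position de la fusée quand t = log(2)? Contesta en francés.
Nous devons trouver la primitive de notre équation du snap s(t) = 8·exp(-t) 4 fois. En intégrant le snap et en utilisant la condition initiale j(0) = -8, nous obtenons j(t) = -8·exp(-t). En intégrant le jerk et en utilisant la condition initiale a(0) = 8, nous obtenons a(t) = 8·exp(-t). La primitive de l'accélération est la vitesse. En utilisant v(0) = -8, nous obtenons v(t) = -8·exp(-t). La primitive de la vitesse est la position. En utilisant x(0) = 8, nous obtenons x(t) = 8·exp(-t). De l'équation de la position x(t) = 8·exp(-t), nous substituons t = log(2) pour obtenir x = 4.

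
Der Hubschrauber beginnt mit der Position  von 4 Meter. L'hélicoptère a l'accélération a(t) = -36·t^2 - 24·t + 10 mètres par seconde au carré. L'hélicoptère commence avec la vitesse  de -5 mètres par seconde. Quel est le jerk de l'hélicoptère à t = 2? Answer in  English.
We must differentiate our acceleration equation a(t) = -36·t^2 - 24·t + 10 1 time. Differentiating acceleration, we get jerk: j(t) = -72·t - 24. Using j(t) = -72·t - 24 and substituting t = 2, we find j = -168.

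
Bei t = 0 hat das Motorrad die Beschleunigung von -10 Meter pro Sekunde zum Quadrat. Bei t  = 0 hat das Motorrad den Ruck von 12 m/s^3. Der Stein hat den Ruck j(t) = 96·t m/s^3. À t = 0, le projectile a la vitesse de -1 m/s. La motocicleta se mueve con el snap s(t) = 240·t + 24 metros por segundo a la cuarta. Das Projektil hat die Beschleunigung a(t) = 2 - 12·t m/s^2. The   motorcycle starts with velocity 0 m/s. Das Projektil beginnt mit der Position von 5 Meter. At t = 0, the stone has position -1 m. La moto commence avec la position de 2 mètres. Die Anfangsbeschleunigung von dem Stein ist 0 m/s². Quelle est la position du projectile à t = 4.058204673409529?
Nous devons trouver la primitive de notre équation de l'accélération a(t) = 2 - 12·t 2 fois. La primitive de l'accélération est la vitesse. En utilisant v(0) = -1, nous obtenons v(t) = -6·t^2 + 2·t - 1. En intégrant la vitesse et en utilisant la condition initiale x(0) = 5, nous obtenons x(t) = -2·t^3 + t^2 - t + 5. En utilisant x(t) = -2·t^3 + t^2 - t + 5 et en substituant t = 4.058204673409529, nous trouvons x = -116.258529335326.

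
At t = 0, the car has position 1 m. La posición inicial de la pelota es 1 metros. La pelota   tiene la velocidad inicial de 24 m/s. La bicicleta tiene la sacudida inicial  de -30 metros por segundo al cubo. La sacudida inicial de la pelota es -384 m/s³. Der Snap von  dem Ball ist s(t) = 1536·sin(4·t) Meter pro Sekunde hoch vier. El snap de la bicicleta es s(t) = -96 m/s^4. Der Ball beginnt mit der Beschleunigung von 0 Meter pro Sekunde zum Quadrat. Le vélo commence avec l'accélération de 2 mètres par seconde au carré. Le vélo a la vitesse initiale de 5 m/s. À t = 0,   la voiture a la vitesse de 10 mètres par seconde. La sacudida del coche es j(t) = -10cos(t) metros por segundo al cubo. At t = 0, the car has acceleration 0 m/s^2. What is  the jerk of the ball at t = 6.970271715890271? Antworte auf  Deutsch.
Wir müssen die Stammfunktion unserer Gleichung für den Snap s(t) = 1536·sin(4·t) 1-mal finden. Das Integral von dem Snap ist der Ruck. Mit j(0) = -384 erhalten wir j(t) = -384·cos(4·t). Wir haben den Ruck j(t) = -384·cos(4·t). Durch Einsetzen von t = 6.970271715890271: j(6.970271715890271) = 354.689167641952.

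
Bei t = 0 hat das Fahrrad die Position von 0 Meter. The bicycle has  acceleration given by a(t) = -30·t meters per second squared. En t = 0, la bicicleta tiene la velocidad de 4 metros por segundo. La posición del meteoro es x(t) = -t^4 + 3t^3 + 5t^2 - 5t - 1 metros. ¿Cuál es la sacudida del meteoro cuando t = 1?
Partiendo de la posición x(t) = -t^4 + 3·t^3 + 5·t^2 - 5·t - 1, tomamos 3 derivadas. Tomando d/dt de x(t), encontramos v(t) = -4·t^3 + 9·t^2 + 10·t - 5. La derivada de la velocidad da la aceleración: a(t) = -12·t^2 + 18·t + 10. Derivando la aceleración, obtenemos la sacudida: j(t) = 18 - 24·t. Tenemos la sacudida j(t) = 18 - 24·t. Sustituyendo t = 1: j(1) = -6.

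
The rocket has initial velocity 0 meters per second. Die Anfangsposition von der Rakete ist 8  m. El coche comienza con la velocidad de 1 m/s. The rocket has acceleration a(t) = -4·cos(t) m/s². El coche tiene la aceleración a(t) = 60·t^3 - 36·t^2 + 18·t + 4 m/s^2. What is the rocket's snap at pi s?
We must differentiate our acceleration equation a(t) = -4·cos(t) 2 times. Taking d/dt of a(t), we find j(t) = 4·sin(t). The derivative of jerk gives snap: s(t) = 4·cos(t). We have snap s(t) = 4·cos(t). Substituting t = pi: s(pi) = -4.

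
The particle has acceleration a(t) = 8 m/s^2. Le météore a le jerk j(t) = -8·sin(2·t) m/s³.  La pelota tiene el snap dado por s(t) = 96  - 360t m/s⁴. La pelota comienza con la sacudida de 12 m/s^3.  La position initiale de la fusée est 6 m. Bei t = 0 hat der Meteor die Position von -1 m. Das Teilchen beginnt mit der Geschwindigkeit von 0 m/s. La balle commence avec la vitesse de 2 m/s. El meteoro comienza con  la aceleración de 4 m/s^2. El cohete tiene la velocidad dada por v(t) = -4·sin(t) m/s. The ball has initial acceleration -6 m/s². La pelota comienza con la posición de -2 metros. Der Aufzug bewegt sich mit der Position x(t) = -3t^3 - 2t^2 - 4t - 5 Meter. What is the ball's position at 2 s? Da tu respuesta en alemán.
Wir müssen die Stammfunktion unserer Gleichung für den Snap s(t) = 96 - 360·t 4-mal finden. Das Integral von dem Snap, mit j(0) = 12, ergibt den Ruck: j(t) = -180·t^2 + 96·t + 12. Das Integral von dem Ruck, mit a(0) = -6, ergibt die Beschleunigung: a(t) = -60·t^3 + 48·t^2 + 12·t - 6. Die Stammfunktion von der Beschleunigung ist die Geschwindigkeit. Mit v(0) = 2 erhalten wir v(t) = -15·t^4 + 16·t^3 + 6·t^2 - 6·t + 2. Mit ∫v(t)dt und Anwendung von x(0) = -2, finden wir x(t) = -3·t^5 + 4·t^4 + 2·t^3 - 3·t^2 + 2·t - 2. Aus der Gleichung für die Position x(t) = -3·t^5 + 4·t^4 + 2·t^3 - 3·t^2 + 2·t - 2, setzen wir t = 2 ein und erhalten x = -26.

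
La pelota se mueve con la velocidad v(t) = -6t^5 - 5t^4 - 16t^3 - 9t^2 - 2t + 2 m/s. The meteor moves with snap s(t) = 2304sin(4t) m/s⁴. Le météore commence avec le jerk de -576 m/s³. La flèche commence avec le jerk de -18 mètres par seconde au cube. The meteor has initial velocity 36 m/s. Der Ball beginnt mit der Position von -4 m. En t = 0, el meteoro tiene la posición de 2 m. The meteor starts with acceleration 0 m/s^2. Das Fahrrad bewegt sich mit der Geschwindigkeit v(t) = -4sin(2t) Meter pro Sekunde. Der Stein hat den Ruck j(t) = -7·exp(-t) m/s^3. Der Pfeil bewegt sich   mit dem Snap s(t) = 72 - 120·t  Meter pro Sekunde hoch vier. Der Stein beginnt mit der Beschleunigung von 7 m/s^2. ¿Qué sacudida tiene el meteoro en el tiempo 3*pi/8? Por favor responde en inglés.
Starting from snap s(t) = 2304·sin(4·t), we take 1 antiderivative. The antiderivative of snap is jerk. Using j(0) = -576, we get j(t) = -576·cos(4·t). Using j(t) = -576·cos(4·t) and substituting t = 3*pi/8, we find j = 0.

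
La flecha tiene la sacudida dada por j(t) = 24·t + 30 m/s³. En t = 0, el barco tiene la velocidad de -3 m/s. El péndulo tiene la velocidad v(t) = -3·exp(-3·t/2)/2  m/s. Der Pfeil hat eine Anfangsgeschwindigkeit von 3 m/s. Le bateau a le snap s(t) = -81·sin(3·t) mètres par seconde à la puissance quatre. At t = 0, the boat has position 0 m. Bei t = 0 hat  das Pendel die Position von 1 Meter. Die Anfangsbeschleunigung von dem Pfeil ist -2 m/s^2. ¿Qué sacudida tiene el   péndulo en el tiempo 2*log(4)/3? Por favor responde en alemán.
Um dies zu lösen, müssen wir 2 Ableitungen unserer Gleichung für die Geschwindigkeit v(t) = -3·exp(-3·t/2)/2 nehmen. Die Ableitung von der Geschwindigkeit ergibt die Beschleunigung: a(t) = 9·exp(-3·t/2)/4. Die Ableitung von der Beschleunigung ergibt den Ruck: j(t) = -27·exp(-3·t/2)/8. Aus der Gleichung für den Ruck j(t) = -27·exp(-3·t/2)/8, setzen wir t = 2*log(4)/3 ein und erhalten j = -27/32.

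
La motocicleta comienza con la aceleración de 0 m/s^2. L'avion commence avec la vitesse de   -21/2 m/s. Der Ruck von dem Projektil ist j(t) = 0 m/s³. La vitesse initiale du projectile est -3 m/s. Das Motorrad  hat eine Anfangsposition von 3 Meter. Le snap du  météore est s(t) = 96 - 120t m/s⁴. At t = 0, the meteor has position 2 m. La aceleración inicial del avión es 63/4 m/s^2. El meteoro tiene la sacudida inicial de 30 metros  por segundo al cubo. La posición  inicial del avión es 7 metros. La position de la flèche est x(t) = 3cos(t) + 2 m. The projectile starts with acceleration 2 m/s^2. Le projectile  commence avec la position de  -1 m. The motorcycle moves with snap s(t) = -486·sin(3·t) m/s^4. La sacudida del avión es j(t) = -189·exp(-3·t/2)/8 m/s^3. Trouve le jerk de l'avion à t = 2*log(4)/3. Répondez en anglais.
From the given jerk equation j(t) = -189·exp(-3·t/2)/8, we substitute t = 2*log(4)/3 to get j = -189/32.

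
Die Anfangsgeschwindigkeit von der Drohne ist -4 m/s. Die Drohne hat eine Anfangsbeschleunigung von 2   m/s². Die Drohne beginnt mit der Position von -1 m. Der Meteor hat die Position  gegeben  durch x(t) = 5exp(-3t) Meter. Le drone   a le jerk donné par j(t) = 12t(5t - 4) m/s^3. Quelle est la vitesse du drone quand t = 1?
En partant du jerk j(t) = 12·t·(5·t - 4), nous prenons 2 primitives. En prenant ∫j(t)dt et en appliquant a(0) = 2, nous trouvons a(t) = 20·t^3 - 24·t^2 + 2. La primitive de l'accélération, avec v(0) = -4, donne la vitesse: v(t) = 5·t^4 - 8·t^3 + 2·t - 4. En utilisant v(t) = 5·t^4 - 8·t^3 + 2·t - 4 et en substituant t = 1, nous trouvons v = -5.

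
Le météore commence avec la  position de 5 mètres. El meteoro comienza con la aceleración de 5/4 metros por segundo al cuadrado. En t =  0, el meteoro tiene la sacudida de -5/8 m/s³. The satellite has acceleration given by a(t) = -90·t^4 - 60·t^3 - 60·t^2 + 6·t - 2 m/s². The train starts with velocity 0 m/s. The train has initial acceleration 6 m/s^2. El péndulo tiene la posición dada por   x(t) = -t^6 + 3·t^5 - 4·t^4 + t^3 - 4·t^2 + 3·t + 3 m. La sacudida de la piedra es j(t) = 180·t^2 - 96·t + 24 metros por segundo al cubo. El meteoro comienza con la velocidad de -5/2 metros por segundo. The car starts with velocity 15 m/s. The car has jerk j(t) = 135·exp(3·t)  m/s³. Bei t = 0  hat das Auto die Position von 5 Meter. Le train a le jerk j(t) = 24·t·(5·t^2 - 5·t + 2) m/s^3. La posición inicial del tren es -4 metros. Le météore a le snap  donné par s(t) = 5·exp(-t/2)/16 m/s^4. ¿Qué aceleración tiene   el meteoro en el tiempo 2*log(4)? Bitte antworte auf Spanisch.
Necesitamos integrar nuestra ecuación del snap s(t) = 5·exp(-t/2)/16 2 veces. Integrando el snap y usando la condición inicial j(0) = -5/8, obtenemos j(t) = -5·exp(-t/2)/8. Tomando ∫j(t)dt y aplicando a(0) = 5/4, encontramos a(t) = 5·exp(-t/2)/4. Usando a(t) = 5·exp(-t/2)/4 y sustituyendo t = 2*log(4), encontramos a = 5/16.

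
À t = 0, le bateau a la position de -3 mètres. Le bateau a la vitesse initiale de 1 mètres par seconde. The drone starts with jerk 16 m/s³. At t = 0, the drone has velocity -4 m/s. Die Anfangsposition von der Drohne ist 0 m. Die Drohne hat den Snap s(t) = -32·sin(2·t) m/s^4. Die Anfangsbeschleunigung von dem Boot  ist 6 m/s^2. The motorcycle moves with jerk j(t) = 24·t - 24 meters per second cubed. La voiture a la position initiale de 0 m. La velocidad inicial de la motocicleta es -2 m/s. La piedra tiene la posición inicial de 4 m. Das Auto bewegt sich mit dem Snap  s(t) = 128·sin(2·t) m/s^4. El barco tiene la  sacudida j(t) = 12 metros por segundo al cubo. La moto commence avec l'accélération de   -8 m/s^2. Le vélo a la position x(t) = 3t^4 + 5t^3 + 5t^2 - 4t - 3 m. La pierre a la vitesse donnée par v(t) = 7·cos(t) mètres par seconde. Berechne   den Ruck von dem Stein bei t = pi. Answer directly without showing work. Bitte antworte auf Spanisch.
j(pi) = 7.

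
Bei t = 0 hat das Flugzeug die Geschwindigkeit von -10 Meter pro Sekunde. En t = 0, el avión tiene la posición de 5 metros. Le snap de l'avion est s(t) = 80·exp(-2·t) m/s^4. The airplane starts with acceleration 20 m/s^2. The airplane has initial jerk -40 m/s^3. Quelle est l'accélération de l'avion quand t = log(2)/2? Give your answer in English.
To find the answer, we compute 2 antiderivatives of s(t) = 80·exp(-2·t). Finding the integral of s(t) and using j(0) = -40: j(t) = -40·exp(-2·t). Integrating jerk and using the initial condition a(0) = 20, we get a(t) = 20·exp(-2·t). Using a(t) = 20·exp(-2·t) and substituting t = log(2)/2, we find a = 10.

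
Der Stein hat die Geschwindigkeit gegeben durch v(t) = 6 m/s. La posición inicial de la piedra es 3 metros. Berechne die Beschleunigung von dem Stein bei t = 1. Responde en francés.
Pour résoudre ceci, nous devons prendre 1 dérivée de notre équation de la vitesse v(t) = 6. En dérivant la vitesse, nous obtenons l'accélération: a(t) = 0. En utilisant a(t) = 0 et en substituant t = 1, nous trouvons a = 0.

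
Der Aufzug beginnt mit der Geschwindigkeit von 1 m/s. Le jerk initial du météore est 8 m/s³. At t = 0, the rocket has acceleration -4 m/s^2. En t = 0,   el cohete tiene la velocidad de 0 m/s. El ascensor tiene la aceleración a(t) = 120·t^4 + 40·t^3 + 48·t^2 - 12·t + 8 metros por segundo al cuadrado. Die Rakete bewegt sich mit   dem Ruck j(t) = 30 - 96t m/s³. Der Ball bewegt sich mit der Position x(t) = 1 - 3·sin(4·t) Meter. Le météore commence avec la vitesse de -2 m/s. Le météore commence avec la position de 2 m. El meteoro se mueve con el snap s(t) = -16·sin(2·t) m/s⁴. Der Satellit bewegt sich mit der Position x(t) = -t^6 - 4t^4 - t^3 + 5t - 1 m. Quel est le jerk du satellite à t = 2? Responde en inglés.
To solve this, we need to take 3 derivatives of our position equation x(t) = -t^6 - 4·t^4 - t^3 + 5·t - 1. Taking d/dt of x(t), we find v(t) = -6·t^5 - 16·t^3 - 3·t^2 + 5. Differentiating velocity, we get acceleration: a(t) = -30·t^4 - 48·t^2 - 6·t. Taking d/dt of a(t), we find j(t) = -120·t^3 - 96·t - 6. From the given jerk equation j(t) = -120·t^3 - 96·t - 6, we substitute t = 2 to get j = -1158.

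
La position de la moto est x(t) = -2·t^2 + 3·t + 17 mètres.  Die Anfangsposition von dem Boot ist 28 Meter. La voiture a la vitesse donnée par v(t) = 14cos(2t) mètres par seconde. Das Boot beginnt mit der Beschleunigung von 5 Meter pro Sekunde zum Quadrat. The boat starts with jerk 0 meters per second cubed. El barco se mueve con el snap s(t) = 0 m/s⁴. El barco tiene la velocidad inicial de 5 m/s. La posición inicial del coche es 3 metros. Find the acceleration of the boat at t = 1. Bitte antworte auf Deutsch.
Ausgehend von dem Snap s(t) = 0, nehmen wir 2 Integrale. Durch Integration von dem Snap und Verwendung der Anfangsbedingung j(0) = 0, erhalten wir j(t) = 0. Die Stammfunktion von dem Ruck ist die Beschleunigung. Mit a(0) = 5 erhalten wir a(t) = 5. Aus der Gleichung für die Beschleunigung a(t) = 5, setzen wir t = 1 ein und erhalten a = 5.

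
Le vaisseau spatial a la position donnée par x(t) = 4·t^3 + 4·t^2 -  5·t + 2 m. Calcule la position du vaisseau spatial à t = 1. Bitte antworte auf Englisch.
Using x(t) = 4·t^3 + 4·t^2 - 5·t + 2 and substituting t = 1, we find x = 5.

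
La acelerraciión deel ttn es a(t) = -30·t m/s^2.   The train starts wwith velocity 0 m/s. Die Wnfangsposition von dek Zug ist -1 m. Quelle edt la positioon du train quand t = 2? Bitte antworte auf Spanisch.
Partiendo de la aceleración a(t) = -30·t, tomamos 2 antiderivadas. La antiderivada de la aceleración es la velocidad. Usando v(0) = 0, obtenemos v(t) = -15·t^2. Integrando la velocidad y usando la condición inicial x(0) = -1, obtenemos x(t) = -5·t^3 - 1. Usando x(t) = -5·t^3 - 1 y sustituyendo t = 2, encontramos x = -41.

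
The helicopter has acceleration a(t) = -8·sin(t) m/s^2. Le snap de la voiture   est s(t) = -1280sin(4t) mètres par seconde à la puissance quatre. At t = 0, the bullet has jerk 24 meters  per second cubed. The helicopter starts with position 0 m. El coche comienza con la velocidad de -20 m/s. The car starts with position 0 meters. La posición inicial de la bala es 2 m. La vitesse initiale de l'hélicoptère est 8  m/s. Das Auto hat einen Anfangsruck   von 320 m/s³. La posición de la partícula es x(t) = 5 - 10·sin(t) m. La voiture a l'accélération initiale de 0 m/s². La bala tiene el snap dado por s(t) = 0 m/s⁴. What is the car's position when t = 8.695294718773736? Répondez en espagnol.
Para resolver esto, necesitamos tomar 4 antiderivadas de nuestra ecuación del snap s(t) = -1280·sin(4·t). La antiderivada del snap es la sacudida. Usando j(0) = 320, obtenemos j(t) = 320·cos(4·t). Integrando la sacudida y usando la condición inicial a(0) = 0, obtenemos a(t) = 80·sin(4·t). La antiderivada de la aceleración es la velocidad. Usando v(0) = -20, obtenemos v(t) = -20·cos(4·t). Tomando ∫v(t)dt y aplicando x(0) = 0, encontramos x(t) = -5·sin(4·t). Usando x(t) = -5·sin(4·t) y sustituyendo t = 8.695294718773736, encontramos x = 1.10899815776181.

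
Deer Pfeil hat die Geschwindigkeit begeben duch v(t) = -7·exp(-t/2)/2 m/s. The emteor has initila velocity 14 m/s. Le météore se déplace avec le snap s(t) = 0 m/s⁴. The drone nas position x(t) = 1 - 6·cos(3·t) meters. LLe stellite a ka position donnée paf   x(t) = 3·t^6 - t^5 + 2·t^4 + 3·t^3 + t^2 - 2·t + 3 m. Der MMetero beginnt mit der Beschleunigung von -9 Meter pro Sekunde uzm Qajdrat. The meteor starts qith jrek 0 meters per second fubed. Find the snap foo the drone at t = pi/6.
Starting from position x(t) = 1 - 6·cos(3·t), we take 4 derivatives. Taking d/dt of x(t), we find v(t) = 18·sin(3·t). Taking d/dt of v(t), we find a(t) = 54·cos(3·t). Differentiating acceleration, we get jerk: j(t) = -162·sin(3·t). The derivative of jerk gives snap: s(t) = -486·cos(3·t). Using s(t) = -486·cos(3·t) and substituting t = pi/6, we find s = 0.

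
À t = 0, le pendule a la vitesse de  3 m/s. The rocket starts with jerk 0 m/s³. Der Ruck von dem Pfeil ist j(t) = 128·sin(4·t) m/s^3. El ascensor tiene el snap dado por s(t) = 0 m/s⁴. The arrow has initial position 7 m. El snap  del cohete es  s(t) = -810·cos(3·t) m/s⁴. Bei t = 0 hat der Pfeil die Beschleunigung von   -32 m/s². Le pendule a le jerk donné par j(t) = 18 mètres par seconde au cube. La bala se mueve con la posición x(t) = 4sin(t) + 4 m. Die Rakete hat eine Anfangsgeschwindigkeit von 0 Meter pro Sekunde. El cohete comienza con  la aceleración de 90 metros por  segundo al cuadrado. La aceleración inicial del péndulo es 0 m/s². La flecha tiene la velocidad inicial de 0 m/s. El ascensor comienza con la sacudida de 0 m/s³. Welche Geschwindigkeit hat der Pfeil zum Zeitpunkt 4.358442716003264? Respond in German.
Um dies zu lösen, müssen wir 2 Integrale unserer Gleichung für den Ruck j(t) = 128·sin(4·t) finden. Die Stammfunktion von dem Ruck ist die Beschleunigung. Mit a(0) = -32 erhalten wir a(t) = -32·cos(4·t). Das Integral von der Beschleunigung ist die Geschwindigkeit. Mit v(0) = 0 erhalten wir v(t) = -8·sin(4·t). Aus der Gleichung für die Geschwindigkeit v(t) = -8·sin(4·t), setzen wir t = 4.358442716003264 ein und erhalten v = 7.90407832768485.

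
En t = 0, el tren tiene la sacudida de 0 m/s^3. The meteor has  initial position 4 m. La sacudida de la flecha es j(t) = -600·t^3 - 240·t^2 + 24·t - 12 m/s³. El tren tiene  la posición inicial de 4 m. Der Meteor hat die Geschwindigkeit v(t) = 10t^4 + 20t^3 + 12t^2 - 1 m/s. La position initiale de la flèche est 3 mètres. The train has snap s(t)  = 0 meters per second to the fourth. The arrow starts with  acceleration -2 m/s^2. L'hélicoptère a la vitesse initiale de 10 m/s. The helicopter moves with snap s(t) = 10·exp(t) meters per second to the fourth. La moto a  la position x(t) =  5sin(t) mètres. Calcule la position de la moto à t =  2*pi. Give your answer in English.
Using x(t) = 5·sin(t) and substituting t = 2*pi, we find x = 0.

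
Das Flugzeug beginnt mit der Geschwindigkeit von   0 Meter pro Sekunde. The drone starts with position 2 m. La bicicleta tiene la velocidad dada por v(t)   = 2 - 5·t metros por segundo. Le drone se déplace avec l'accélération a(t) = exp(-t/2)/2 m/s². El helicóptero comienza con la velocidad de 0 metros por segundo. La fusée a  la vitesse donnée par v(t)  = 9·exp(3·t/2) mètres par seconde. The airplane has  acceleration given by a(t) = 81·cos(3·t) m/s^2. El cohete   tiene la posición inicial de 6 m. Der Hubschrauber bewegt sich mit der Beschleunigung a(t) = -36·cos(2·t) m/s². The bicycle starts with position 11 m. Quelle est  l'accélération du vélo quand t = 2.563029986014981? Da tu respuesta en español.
Partiendo de la velocidad v(t) = 2 - 5·t, tomamos 1 derivada. Derivando la velocidad, obtenemos la aceleración: a(t) = -5. De la ecuación de la aceleración a(t) = -5, sustituimos t = 2.563029986014981 para obtener a = -5.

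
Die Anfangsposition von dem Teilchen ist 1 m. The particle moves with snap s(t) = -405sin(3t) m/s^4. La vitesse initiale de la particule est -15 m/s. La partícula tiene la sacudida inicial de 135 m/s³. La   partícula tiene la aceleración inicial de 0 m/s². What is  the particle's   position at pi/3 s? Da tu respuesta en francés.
Nous devons intégrer notre équation du snap s(t) = -405·sin(3·t) 4 fois. L'intégrale du snap, avec j(0) = 135, donne le jerk: j(t) = 135·cos(3·t). En intégrant le jerk et en utilisant la condition initiale a(0) = 0, nous obtenons a(t) = 45·sin(3·t). L'intégrale de l'accélération, avec v(0) = -15, donne la vitesse: v(t) = -15·cos(3·t). En prenant ∫v(t)dt et en appliquant x(0) = 1, nous trouvons x(t) = 1 - 5·sin(3·t). En utilisant x(t) = 1 - 5·sin(3·t) et en substituant t = pi/3, nous trouvons x = 1.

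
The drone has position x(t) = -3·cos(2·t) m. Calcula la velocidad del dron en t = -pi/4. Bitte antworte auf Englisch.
We must differentiate our position equation x(t) = -3·cos(2·t) 1 time. Differentiating position, we get velocity: v(t) = 6·sin(2·t). Using v(t) = 6·sin(2·t) and substituting t = -pi/4, we find v = -6.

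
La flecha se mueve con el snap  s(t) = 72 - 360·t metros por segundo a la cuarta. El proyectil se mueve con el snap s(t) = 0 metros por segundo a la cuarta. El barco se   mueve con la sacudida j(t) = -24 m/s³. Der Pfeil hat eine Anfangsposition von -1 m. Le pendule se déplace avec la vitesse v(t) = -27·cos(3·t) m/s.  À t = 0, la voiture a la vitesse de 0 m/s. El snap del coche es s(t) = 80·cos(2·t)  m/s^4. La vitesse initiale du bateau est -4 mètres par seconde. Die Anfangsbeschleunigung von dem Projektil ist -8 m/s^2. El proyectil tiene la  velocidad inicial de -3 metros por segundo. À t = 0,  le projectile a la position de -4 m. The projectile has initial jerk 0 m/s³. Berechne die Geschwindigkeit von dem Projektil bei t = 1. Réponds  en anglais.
We must find the integral of our snap equation s(t) = 0 3 times. Integrating snap and using the initial condition j(0) = 0, we get j(t) = 0. The antiderivative of jerk, with a(0) = -8, gives acceleration: a(t) = -8. The antiderivative of acceleration, with v(0) = -3, gives velocity: v(t) = -8·t - 3. We have velocity v(t) = -8·t - 3. Substituting t = 1: v(1) = -11.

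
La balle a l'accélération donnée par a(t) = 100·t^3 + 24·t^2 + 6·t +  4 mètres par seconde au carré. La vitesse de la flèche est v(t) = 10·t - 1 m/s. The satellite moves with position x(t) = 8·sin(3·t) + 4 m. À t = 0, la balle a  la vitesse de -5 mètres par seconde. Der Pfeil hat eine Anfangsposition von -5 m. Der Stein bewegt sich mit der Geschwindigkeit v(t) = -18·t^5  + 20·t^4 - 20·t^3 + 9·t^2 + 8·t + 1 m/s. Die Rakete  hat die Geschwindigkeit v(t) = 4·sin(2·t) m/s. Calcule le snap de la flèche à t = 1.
En partant de la vitesse v(t) = 10·t - 1, nous prenons 3 dérivées. En dérivant la vitesse, nous obtenons l'accélération: a(t) = 10. En prenant d/dt de a(t), nous trouvons j(t) = 0. En prenant d/dt de j(t), nous trouvons s(t) = 0. En utilisant s(t) = 0 et en substituant t = 1, nous trouvons s = 0.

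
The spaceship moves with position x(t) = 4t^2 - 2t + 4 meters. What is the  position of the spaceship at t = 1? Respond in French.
De l'équation de la position x(t) = 4·t^2 - 2·t + 4, nous substituons t = 1 pour obtenir x = 6.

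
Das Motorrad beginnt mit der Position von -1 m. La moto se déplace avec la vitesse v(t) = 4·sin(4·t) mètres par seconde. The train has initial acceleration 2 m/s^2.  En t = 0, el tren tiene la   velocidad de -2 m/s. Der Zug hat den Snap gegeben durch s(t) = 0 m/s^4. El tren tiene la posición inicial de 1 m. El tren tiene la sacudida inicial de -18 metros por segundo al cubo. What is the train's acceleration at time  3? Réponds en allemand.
Wir müssen unsere Gleichung für den Snap s(t) = 0 2-mal integrieren. Das Integral von dem Snap, mit j(0) = -18, ergibt den Ruck: j(t) = -18. Die Stammfunktion von dem Ruck ist die Beschleunigung. Mit a(0) = 2 erhalten wir a(t) = 2 - 18·t. Mit a(t) = 2 - 18·t und Einsetzen von t = 3, finden wir a = -52.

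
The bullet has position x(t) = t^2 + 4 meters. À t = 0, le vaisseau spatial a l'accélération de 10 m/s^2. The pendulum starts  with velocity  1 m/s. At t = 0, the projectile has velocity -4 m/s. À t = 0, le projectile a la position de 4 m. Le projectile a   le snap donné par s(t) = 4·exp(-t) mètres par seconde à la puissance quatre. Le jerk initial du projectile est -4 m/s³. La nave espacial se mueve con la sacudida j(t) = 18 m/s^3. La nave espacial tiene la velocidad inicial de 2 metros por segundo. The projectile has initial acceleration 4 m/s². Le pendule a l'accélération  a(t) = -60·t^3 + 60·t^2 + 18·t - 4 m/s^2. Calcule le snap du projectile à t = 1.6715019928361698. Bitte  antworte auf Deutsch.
Wir haben den Snap s(t) = 4·exp(-t). Durch Einsetzen von t = 1.6715019928361698: s(1.6715019928361698) = 0.751858128517987.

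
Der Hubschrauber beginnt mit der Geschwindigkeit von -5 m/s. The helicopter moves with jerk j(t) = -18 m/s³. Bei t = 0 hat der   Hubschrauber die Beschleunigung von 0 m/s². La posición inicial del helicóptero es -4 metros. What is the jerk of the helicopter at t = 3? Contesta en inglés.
We have jerk j(t) = -18. Substituting t = 3: j(3) = -18.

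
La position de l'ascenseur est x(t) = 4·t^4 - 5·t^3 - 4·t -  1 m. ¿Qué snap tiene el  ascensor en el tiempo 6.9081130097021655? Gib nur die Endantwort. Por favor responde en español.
El snap en t = 6.9081130097021655 es s = 96.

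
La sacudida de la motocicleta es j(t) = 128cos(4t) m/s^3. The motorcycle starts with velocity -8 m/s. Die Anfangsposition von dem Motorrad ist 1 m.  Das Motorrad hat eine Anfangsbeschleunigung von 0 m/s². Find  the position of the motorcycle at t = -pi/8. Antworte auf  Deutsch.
Wir müssen unsere Gleichung für den Ruck j(t) = 128·cos(4·t) 3-mal integrieren. Die Stammfunktion von dem Ruck ist die Beschleunigung. Mit a(0) = 0 erhalten wir a(t) = 32·sin(4·t). Das Integral von der Beschleunigung ist die Geschwindigkeit. Mit v(0) = -8 erhalten wir v(t) = -8·cos(4·t). Durch Integration von der Geschwindigkeit und Verwendung der Anfangsbedingung x(0) = 1, erhalten wir x(t) = 1 - 2·sin(4·t). Wir haben die Position x(t) = 1 - 2·sin(4·t). Durch Einsetzen von t = -pi/8: x(-pi/8) = 3.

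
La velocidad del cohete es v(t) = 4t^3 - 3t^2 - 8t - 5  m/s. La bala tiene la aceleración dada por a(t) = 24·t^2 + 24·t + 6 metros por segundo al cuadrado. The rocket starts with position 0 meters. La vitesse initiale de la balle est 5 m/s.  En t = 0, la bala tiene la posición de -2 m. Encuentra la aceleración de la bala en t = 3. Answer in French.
De l'équation de l'accélération a(t) = 24·t^2 + 24·t + 6, nous substituons t = 3 pour obtenir a = 294.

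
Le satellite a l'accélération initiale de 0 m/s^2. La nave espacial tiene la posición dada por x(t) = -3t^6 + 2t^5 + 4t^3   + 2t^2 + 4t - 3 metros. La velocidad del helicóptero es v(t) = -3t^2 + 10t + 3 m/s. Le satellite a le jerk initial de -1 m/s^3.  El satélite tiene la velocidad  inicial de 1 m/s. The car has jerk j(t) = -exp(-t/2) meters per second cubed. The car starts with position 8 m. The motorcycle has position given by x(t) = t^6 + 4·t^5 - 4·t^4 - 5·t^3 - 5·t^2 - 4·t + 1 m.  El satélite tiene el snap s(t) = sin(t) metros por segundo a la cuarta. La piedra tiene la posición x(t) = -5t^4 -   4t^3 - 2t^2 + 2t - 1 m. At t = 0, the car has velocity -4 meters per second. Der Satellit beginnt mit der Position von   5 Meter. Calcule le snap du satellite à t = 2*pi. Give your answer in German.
Wir haben den Snap s(t) = sin(t). Durch Einsetzen von t = 2*pi: s(2*pi) = 0.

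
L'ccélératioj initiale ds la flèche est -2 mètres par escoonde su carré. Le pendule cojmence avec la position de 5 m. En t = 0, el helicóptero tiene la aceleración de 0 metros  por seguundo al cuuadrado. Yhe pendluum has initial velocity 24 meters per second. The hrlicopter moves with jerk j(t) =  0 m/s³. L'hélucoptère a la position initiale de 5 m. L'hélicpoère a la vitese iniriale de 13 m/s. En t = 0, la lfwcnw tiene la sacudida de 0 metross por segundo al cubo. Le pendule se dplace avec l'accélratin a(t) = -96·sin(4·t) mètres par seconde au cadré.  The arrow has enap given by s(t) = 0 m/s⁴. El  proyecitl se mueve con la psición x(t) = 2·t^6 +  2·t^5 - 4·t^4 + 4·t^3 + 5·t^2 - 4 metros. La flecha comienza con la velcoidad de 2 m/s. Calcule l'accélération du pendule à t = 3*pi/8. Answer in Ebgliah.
From the given acceleration equation a(t) = -96·sin(4·t), we substitute t = 3*pi/8 to get a = 96.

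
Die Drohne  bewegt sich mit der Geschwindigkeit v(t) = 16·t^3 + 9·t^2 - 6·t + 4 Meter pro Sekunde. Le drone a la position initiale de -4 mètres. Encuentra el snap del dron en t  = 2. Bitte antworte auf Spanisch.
Debemos derivar nuestra ecuación de la velocidad v(t) = 16·t^3 + 9·t^2 - 6·t + 4 3 veces. Derivando la velocidad, obtenemos la aceleración: a(t) = 48·t^2 + 18·t - 6. Derivando la aceleración, obtenemos la sacudida: j(t) = 96·t + 18. Tomando d/dt de j(t), encontramos s(t) = 96. Tenemos el snap s(t) = 96. Sustituyendo t = 2: s(2) = 96.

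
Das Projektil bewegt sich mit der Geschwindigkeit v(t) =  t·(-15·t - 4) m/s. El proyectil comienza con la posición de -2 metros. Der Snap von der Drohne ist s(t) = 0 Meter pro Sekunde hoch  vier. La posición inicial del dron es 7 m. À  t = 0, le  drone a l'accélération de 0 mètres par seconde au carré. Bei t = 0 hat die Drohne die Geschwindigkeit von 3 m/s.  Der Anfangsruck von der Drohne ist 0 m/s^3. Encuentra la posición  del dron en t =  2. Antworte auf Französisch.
Pour résoudre ceci, nous devons prendre 4 primitives de notre équation du snap s(t) = 0. En intégrant le snap et en utilisant la condition initiale j(0) = 0, nous obtenons j(t) = 0. L'intégrale du jerk, avec a(0) = 0, donne l'accélération: a(t) = 0. En prenant ∫a(t)dt et en appliquant v(0) = 3, nous trouvons v(t) = 3. En intégrant la vitesse et en utilisant la condition initiale x(0) = 7, nous obtenons x(t) = 3·t + 7. De l'équation de la position x(t) = 3·t + 7, nous substituons t = 2 pour obtenir x = 13.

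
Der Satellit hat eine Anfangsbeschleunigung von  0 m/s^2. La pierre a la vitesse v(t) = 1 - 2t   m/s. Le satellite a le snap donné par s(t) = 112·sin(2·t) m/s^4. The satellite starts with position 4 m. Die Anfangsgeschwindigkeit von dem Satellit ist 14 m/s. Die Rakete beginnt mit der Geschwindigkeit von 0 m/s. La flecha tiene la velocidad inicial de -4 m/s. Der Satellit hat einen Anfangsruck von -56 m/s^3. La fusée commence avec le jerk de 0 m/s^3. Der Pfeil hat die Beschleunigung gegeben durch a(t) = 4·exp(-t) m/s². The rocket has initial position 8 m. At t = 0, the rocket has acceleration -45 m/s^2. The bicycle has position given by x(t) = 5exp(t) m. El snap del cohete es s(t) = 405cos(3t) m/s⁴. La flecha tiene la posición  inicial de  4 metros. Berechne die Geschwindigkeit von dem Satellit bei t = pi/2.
Um dies zu lösen, müssen wir 3 Stammfunktionen unserer Gleichung für den Snap s(t) = 112·sin(2·t) finden. Durch Integration von dem Snap und Verwendung der Anfangsbedingung j(0) = -56, erhalten wir j(t) = -56·cos(2·t). Die Stammfunktion von dem Ruck ist die Beschleunigung. Mit a(0) = 0 erhalten wir a(t) = -28·sin(2·t). Durch Integration von der Beschleunigung und Verwendung der Anfangsbedingung v(0) = 14, erhalten wir v(t) = 14·cos(2·t). Aus der Gleichung für die Geschwindigkeit v(t) = 14·cos(2·t), setzen wir t = pi/2 ein und erhalten v = -14.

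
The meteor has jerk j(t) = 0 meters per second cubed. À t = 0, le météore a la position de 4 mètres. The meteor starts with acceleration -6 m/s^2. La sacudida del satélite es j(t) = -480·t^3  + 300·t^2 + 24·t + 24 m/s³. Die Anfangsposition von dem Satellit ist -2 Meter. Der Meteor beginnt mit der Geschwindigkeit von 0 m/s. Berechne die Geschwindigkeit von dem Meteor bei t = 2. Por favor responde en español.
Partiendo de la sacudida j(t) = 0, tomamos 2 integrales. Tomando ∫j(t)dt y aplicando a(0) = -6, encontramos a(t) = -6. La antiderivada de la aceleración es la velocidad. Usando v(0) = 0, obtenemos v(t) = -6·t. De la ecuación de la velocidad v(t) = -6·t, sustituimos t = 2 para obtener v = -12.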